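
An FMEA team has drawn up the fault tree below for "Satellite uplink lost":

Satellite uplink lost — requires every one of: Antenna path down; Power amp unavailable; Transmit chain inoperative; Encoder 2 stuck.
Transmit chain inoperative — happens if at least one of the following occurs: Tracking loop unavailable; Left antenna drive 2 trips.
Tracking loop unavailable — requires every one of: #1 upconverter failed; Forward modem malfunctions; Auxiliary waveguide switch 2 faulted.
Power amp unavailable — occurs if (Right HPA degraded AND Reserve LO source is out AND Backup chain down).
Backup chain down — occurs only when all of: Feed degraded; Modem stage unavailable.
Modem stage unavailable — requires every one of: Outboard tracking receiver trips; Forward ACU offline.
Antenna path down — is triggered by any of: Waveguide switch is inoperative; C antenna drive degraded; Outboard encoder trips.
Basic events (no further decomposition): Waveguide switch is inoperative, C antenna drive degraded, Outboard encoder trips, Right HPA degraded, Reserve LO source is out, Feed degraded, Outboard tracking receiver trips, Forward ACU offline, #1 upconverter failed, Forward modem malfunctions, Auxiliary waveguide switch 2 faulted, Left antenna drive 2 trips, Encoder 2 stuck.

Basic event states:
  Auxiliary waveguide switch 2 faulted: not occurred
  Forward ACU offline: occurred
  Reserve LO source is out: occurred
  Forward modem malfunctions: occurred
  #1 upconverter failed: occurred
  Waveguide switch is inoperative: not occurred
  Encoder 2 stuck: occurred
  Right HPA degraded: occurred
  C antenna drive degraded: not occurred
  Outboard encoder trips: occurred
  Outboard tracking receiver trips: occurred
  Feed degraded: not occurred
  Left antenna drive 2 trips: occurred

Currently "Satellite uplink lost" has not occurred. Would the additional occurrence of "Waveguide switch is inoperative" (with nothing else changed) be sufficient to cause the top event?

No

Counterfactual: set "Waveguide switch is inoperative" to occurred.
Antenna path down [OR]: Waveguide switch is inoperative=occurs, C antenna drive degraded=not, Outboard encoder trips=occurs → at least one input occurs → occurs.
Modem stage unavailable [AND]: Outboard tracking receiver trips=occurs, Forward ACU offline=occurs → all inputs occur → occurs.
Backup chain down [AND]: Feed degraded=not, Modem stage unavailable=occurs → not all inputs occur → does not occur.
Power amp unavailable [AND]: Right HPA degraded=occurs, Reserve LO source is out=occurs, Backup chain down=not → not all inputs occur → does not occur.
Tracking loop unavailable [AND]: #1 upconverter failed=occurs, Forward modem malfunctions=occurs, Auxiliary waveguide switch 2 faulted=not → not all inputs occur → does not occur.
Transmit chain inoperative [OR]: Tracking loop unavailable=not, Left antenna drive 2 trips=occurs → at least one input occurs → occurs.
Satellite uplink lost [AND]: Antenna path down=occurs, Power amp unavailable=not, Transmit chain inoperative=occurs, Encoder 2 stuck=occurs → not all inputs occur → does not occur.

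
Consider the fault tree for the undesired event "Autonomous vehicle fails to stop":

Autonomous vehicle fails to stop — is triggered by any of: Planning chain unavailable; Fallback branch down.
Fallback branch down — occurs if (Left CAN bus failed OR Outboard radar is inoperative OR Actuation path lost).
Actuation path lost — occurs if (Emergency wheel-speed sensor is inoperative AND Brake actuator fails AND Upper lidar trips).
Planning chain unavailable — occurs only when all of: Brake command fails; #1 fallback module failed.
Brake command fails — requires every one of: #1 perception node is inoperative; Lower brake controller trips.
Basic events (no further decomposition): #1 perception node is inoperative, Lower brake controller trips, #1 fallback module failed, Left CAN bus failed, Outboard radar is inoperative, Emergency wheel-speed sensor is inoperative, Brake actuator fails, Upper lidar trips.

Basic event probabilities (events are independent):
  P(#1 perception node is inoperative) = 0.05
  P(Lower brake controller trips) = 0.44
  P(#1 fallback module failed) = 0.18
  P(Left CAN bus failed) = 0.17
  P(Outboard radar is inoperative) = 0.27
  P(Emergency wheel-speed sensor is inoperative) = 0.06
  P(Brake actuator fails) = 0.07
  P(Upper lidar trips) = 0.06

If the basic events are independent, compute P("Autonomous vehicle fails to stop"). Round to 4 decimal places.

0.3967

P(Brake command fails) [AND] = 0.05 × 0.44 = 0.022000
P(Planning chain unavailable) [AND] = 0.022000 × 0.18 = 0.003960
P(Actuation path lost) [AND] = 0.06 × 0.07 × 0.06 = 0.000252
P(Fallback branch down) [OR] = 1 − (1−0.17) × (1−0.27) × (1−0.000252) = 0.394253
P(Autonomous vehicle fails to stop) [OR] = 1 − (1−0.003960) × (1−0.394253) = 0.396652
Rounded to 4 decimal places: P(Autonomous vehicle fails to stop) ≈ 0.3967.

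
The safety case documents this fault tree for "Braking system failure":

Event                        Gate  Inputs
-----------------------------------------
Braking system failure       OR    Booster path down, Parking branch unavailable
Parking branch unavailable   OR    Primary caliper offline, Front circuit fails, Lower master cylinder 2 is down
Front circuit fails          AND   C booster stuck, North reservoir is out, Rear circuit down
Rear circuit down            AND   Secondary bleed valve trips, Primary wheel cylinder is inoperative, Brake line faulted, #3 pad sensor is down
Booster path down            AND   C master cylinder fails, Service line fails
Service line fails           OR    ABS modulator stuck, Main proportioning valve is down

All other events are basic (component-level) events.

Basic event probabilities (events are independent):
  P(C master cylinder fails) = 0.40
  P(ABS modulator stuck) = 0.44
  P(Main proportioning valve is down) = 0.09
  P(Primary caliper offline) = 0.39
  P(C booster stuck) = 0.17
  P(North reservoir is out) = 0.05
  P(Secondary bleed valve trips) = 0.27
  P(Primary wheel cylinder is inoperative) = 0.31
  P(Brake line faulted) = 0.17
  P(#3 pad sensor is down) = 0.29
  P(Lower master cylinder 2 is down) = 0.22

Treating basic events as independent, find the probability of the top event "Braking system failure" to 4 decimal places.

P(Service line fails) [OR] = 1 − (1−0.44) × (1−0.09) = 0.490400
P(Booster path down) [AND] = 0.40 × 0.490400 = 0.196160
P(Rear circuit down) [AND] = 0.27 × 0.31 × 0.17 × 0.29 = 0.004126
P(Front circuit fails) [AND] = 0.17 × 0.05 × 0.004126 = 0.000035
P(Parking branch unavailable) [OR] = 1 − (1−0.39) × (1−0.000035) × (1−0.22) = 0.524217
P(Braking system failure) [OR] = 1 − (1−0.196160) × (1−0.524217) = 0.617547
Rounded to 4 decimal places: P(Braking system failure) ≈ 0.6175.

0.6175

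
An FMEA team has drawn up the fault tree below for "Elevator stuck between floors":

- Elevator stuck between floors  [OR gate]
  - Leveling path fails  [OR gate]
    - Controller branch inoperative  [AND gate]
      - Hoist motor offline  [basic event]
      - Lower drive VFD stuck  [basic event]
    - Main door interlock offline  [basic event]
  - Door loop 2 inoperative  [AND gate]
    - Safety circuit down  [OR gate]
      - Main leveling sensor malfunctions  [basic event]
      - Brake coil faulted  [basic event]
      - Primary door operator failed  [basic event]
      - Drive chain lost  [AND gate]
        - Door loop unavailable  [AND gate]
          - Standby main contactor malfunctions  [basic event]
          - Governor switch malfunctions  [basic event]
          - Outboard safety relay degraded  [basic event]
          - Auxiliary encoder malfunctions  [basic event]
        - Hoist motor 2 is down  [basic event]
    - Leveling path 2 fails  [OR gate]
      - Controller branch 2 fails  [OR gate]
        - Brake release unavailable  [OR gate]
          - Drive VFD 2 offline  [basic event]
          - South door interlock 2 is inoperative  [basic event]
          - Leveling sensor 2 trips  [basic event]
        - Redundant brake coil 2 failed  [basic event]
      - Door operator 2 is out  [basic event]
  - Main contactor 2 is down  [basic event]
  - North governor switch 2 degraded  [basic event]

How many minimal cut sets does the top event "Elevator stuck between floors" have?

24

Controller branch inoperative [AND]: one cut set from each child combined → 1 × 1 = 1 cut set(s).
Leveling path fails [OR]: union of children's cut sets → 2 cut set(s).
Door loop unavailable [AND]: one cut set from each child combined → 1 × 1 × 1 × 1 = 1 cut set(s).
Drive chain lost [AND]: one cut set from each child combined → 1 × 1 = 1 cut set(s).
Safety circuit down [OR]: union of children's cut sets → 4 cut set(s).
Brake release unavailable [OR]: union of children's cut sets → 3 cut set(s).
Controller branch 2 fails [OR]: union of children's cut sets → 4 cut set(s).
Leveling path 2 fails [OR]: union of children's cut sets → 5 cut set(s).
Door loop 2 inoperative [AND]: one cut set from each child combined → 4 × 5 = 20 cut set(s).
Elevator stuck between floors [OR]: union of children's cut sets → 24 cut set(s).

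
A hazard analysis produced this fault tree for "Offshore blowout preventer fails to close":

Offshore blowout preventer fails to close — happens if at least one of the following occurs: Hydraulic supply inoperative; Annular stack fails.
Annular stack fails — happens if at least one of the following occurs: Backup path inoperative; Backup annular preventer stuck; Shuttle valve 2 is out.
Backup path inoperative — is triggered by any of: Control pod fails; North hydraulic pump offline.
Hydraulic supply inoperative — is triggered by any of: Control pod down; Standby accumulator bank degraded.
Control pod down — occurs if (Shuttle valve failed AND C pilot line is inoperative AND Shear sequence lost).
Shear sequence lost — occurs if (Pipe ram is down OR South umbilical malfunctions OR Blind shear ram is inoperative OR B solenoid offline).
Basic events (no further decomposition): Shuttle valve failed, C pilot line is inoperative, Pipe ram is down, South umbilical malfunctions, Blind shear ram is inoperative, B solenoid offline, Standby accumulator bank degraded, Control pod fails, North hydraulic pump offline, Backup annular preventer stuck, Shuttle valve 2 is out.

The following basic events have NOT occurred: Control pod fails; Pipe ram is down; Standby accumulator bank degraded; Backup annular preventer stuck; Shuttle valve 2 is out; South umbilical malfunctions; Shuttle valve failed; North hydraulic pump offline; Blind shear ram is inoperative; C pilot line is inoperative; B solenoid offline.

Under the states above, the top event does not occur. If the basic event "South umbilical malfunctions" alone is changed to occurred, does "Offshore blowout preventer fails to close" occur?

No

Counterfactual: set "South umbilical malfunctions" to occurred.
Shear sequence lost [OR]: Pipe ram is down=not, South umbilical malfunctions=occurs, Blind shear ram is inoperative=not, B solenoid offline=not → at least one input occurs → occurs.
Control pod down [AND]: Shuttle valve failed=not, C pilot line is inoperative=not, Shear sequence lost=occurs → not all inputs occur → does not occur.
Hydraulic supply inoperative [OR]: Control pod down=not, Standby accumulator bank degraded=not → no input occurs → does not occur.
Backup path inoperative [OR]: Control pod fails=not, North hydraulic pump offline=not → no input occurs → does not occur.
Annular stack fails [OR]: Backup path inoperative=not, Backup annular preventer stuck=not, Shuttle valve 2 is out=not → no input occurs → does not occur.
Offshore blowout preventer fails to close [OR]: Hydraulic supply inoperative=not, Annular stack fails=not → no input occurs → does not occur.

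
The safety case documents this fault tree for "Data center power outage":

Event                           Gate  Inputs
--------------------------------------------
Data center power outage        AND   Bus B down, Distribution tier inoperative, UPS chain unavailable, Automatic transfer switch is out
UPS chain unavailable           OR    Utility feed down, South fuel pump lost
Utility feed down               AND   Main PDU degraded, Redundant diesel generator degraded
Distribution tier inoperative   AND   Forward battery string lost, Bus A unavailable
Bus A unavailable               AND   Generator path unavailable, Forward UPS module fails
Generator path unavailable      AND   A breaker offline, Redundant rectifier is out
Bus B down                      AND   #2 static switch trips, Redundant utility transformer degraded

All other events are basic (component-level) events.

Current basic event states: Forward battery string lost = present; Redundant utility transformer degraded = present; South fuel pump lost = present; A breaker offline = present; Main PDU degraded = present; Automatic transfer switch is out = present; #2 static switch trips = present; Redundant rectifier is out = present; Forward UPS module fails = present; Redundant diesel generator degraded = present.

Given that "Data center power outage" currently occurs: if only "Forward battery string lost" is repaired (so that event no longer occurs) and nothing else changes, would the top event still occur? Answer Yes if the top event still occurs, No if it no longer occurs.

No

Counterfactual: set "Forward battery string lost" to not occurred.
Bus B down [AND]: #2 static switch trips=occurs, Redundant utility transformer degraded=occurs → all inputs occur → occurs.
Generator path unavailable [AND]: A breaker offline=occurs, Redundant rectifier is out=occurs → all inputs occur → occurs.
Bus A unavailable [AND]: Generator path unavailable=occurs, Forward UPS module fails=occurs → all inputs occur → occurs.
Distribution tier inoperative [AND]: Forward battery string lost=not, Bus A unavailable=occurs → not all inputs occur → does not occur.
Utility feed down [AND]: Main PDU degraded=occurs, Redundant diesel generator degraded=occurs → all inputs occur → occurs.
UPS chain unavailable [OR]: Utility feed down=occurs, South fuel pump lost=occurs → at least one input occurs → occurs.
Data center power outage [AND]: Bus B down=occurs, Distribution tier inoperative=not, UPS chain unavailable=occurs, Automatic transfer switch is out=occurs → not all inputs occur → does not occur.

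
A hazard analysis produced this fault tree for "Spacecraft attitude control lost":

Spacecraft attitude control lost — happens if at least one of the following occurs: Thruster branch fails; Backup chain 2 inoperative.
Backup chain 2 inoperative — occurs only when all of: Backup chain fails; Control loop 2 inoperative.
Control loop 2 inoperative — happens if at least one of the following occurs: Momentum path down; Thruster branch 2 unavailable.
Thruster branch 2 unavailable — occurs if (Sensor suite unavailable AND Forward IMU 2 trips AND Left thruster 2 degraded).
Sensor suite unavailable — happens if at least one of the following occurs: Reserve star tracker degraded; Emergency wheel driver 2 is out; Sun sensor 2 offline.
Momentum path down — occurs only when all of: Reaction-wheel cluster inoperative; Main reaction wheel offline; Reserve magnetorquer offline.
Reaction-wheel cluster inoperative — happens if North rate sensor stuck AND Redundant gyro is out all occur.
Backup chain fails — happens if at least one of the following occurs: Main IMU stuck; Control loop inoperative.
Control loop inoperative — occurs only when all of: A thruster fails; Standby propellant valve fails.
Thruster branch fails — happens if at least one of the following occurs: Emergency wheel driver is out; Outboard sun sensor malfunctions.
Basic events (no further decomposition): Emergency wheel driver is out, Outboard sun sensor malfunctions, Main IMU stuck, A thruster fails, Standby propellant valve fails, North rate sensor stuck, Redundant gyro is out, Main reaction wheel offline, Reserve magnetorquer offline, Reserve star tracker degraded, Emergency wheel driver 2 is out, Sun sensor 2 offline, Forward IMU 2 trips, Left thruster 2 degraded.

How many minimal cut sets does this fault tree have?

Thruster branch fails [OR]: union of children's cut sets → 2 cut set(s).
Control loop inoperative [AND]: one cut set from each child combined → 1 × 1 = 1 cut set(s).
Backup chain fails [OR]: union of children's cut sets → 2 cut set(s).
Reaction-wheel cluster inoperative [AND]: one cut set from each child combined → 1 × 1 = 1 cut set(s).
Momentum path down [AND]: one cut set from each child combined → 1 × 1 × 1 = 1 cut set(s).
Sensor suite unavailable [OR]: union of children's cut sets → 3 cut set(s).
Thruster branch 2 unavailable [AND]: one cut set from each child combined → 3 × 1 × 1 = 3 cut set(s).
Control loop 2 inoperative [OR]: union of children's cut sets → 4 cut set(s).
Backup chain 2 inoperative [AND]: one cut set from each child combined → 2 × 4 = 8 cut set(s).
Spacecraft attitude control lost [OR]: union of children's cut sets → 10 cut set(s).
Minimal cut sets: {Emergency wheel driver is out}; {Outboard sun sensor malfunctions}; {Main IMU stuck, Main reaction wheel offline, North rate sensor stuck, Redundant gyro is out, Reserve magnetorquer offline}; {Forward IMU 2 trips, Left thruster 2 degraded, Main IMU stuck, Reserve star tracker degraded}; {Emergency wheel driver 2 is out, Forward IMU 2 trips, Left thruster 2 degraded, Main IMU stuck}; {Forward IMU 2 trips, Left thruster 2 degraded, Main IMU stuck, Sun sensor 2 offline}; {A thruster fails, Main reaction wheel offline, North rate sensor stuck, Redundant gyro is out, Reserve magnetorquer offline, Standby propellant valve fails}; {A thruster fails, Forward IMU 2 trips, Left thruster 2 degraded, Reserve star tracker degraded, Standby propellant valve fails}; {A thruster fails, Emergency wheel driver 2 is out, Forward IMU 2 trips, Left thruster 2 degraded, Standby propellant valve fails}; {A thruster fails, Forward IMU 2 trips, Left thruster 2 degraded, Standby propellant valve fails, Sun sensor 2 offline}.

10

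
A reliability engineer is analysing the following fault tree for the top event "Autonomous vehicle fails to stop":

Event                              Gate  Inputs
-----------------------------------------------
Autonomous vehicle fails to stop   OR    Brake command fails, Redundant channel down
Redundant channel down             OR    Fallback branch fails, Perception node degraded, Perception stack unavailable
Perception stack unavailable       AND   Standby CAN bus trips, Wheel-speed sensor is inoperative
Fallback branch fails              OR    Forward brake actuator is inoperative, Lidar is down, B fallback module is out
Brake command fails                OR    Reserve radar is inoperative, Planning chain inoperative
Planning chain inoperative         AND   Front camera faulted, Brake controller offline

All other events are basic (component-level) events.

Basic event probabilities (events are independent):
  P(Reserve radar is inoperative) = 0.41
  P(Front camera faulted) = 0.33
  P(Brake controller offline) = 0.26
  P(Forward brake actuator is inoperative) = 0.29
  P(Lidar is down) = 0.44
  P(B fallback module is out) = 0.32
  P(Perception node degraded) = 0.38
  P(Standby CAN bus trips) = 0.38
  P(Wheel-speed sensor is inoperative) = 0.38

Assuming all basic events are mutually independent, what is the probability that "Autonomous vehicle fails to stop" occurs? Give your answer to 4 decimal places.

P(Planning chain inoperative) [AND] = 0.33 × 0.26 = 0.085800
P(Brake command fails) [OR] = 1 − (1−0.41) × (1−0.085800) = 0.460622
P(Fallback branch fails) [OR] = 1 − (1−0.29) × (1−0.44) × (1−0.32) = 0.729632
P(Perception stack unavailable) [AND] = 0.38 × 0.38 = 0.144400
P(Redundant channel down) [OR] = 1 − (1−0.729632) × (1−0.38) × (1−0.144400) = 0.856577
P(Autonomous vehicle fails to stop) [OR] = 1 − (1−0.460622) × (1−0.856577) = 0.922641
Rounded to 4 decimal places: P(Autonomous vehicle fails to stop) ≈ 0.9226.

0.9226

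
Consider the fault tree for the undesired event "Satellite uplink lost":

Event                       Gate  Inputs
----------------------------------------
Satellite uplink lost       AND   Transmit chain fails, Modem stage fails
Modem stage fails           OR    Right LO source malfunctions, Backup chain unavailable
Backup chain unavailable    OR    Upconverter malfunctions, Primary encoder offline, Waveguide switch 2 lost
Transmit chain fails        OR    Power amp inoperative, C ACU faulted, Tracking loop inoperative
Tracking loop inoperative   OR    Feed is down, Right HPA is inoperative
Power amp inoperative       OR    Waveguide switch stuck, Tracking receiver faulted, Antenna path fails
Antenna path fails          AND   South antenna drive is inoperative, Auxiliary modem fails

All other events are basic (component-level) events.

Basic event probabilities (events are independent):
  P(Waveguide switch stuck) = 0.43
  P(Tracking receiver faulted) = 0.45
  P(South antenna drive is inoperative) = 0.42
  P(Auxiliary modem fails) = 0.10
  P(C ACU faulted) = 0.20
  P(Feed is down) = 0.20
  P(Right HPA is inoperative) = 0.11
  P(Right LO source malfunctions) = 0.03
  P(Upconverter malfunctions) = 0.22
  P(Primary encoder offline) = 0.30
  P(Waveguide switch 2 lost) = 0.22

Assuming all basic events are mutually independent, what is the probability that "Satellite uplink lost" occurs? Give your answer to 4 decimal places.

P(Antenna path fails) [AND] = 0.42 × 0.10 = 0.042000
P(Power amp inoperative) [OR] = 1 − (1−0.43) × (1−0.45) × (1−0.042000) = 0.699667
P(Tracking loop inoperative) [OR] = 1 − (1−0.20) × (1−0.11) = 0.288000
P(Transmit chain fails) [OR] = 1 − (1−0.699667) × (1−0.20) × (1−0.288000) = 0.828930
P(Backup chain unavailable) [OR] = 1 − (1−0.22) × (1−0.30) × (1−0.22) = 0.574120
P(Modem stage fails) [OR] = 1 − (1−0.03) × (1−0.574120) = 0.586896
P(Satellite uplink lost) [AND] = 0.828930 × 0.586896 = 0.486496
Rounded to 4 decimal places: P(Satellite uplink lost) ≈ 0.4865.

0.4865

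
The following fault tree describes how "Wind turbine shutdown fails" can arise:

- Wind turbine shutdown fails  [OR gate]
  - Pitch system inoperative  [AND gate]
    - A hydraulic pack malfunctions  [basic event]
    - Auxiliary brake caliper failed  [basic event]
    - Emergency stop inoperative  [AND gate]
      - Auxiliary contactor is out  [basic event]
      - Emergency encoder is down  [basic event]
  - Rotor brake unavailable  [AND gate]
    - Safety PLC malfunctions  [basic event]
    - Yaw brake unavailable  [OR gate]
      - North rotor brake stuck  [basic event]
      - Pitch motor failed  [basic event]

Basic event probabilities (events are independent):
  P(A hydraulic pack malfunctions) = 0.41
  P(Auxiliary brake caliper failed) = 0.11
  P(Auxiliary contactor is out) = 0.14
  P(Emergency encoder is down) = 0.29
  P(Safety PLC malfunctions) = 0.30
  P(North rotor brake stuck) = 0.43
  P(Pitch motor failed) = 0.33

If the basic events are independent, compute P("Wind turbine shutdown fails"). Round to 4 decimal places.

P(Emergency stop inoperative) [AND] = 0.14 × 0.29 = 0.040600
P(Pitch system inoperative) [AND] = 0.41 × 0.11 × 0.040600 = 0.001831
P(Yaw brake unavailable) [OR] = 1 − (1−0.43) × (1−0.33) = 0.618100
P(Rotor brake unavailable) [AND] = 0.30 × 0.618100 = 0.185430
P(Wind turbine shutdown fails) [OR] = 1 − (1−0.001831) × (1−0.185430) = 0.186921
Rounded to 4 decimal places: P(Wind turbine shutdown fails) ≈ 0.1869.

0.1869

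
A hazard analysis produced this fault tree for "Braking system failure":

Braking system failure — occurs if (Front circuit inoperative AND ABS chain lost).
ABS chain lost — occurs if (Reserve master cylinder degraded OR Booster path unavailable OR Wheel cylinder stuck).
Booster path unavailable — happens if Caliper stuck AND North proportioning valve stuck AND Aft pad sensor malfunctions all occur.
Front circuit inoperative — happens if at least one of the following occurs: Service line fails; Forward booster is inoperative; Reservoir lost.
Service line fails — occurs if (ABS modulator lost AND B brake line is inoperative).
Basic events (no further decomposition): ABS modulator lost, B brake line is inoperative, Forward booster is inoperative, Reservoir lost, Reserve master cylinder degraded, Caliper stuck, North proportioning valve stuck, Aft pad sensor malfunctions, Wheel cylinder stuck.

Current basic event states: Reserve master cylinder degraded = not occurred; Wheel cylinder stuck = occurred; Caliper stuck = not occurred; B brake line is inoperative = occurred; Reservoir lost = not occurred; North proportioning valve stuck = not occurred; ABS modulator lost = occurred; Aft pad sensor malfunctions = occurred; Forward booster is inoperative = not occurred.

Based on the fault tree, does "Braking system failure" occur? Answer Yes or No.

Yes

Service line fails [AND]: ABS modulator lost=occurs, B brake line is inoperative=occurs → all inputs occur → occurs.
Front circuit inoperative [OR]: Service line fails=occurs, Forward booster is inoperative=not, Reservoir lost=not → at least one input occurs → occurs.
Booster path unavailable [AND]: Caliper stuck=not, North proportioning valve stuck=not, Aft pad sensor malfunctions=occurs → not all inputs occur → does not occur.
ABS chain lost [OR]: Reserve master cylinder degraded=not, Booster path unavailable=not, Wheel cylinder stuck=occurs → at least one input occurs → occurs.
Braking system failure [AND]: Front circuit inoperative=occurs, ABS chain lost=occurs → all inputs occur → occurs.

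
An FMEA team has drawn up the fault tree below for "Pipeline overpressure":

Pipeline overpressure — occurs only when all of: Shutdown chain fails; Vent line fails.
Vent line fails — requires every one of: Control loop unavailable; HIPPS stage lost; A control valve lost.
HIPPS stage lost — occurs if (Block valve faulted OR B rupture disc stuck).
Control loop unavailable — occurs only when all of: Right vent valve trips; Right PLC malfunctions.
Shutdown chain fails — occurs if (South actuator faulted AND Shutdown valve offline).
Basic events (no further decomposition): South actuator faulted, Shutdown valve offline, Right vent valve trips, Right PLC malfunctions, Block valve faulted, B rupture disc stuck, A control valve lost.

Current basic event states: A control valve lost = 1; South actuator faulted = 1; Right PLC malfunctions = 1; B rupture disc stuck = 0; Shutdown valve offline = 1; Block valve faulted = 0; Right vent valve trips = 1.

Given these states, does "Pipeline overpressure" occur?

No

Shutdown chain fails [AND]: South actuator faulted=occurs, Shutdown valve offline=occurs → all inputs occur → occurs.
Control loop unavailable [AND]: Right vent valve trips=occurs, Right PLC malfunctions=occurs → all inputs occur → occurs.
HIPPS stage lost [OR]: Block valve faulted=not, B rupture disc stuck=not → no input occurs → does not occur.
Vent line fails [AND]: Control loop unavailable=occurs, HIPPS stage lost=not, A control valve lost=occurs → not all inputs occur → does not occur.
Pipeline overpressure [AND]: Shutdown chain fails=occurs, Vent line fails=not → not all inputs occur → does not occur.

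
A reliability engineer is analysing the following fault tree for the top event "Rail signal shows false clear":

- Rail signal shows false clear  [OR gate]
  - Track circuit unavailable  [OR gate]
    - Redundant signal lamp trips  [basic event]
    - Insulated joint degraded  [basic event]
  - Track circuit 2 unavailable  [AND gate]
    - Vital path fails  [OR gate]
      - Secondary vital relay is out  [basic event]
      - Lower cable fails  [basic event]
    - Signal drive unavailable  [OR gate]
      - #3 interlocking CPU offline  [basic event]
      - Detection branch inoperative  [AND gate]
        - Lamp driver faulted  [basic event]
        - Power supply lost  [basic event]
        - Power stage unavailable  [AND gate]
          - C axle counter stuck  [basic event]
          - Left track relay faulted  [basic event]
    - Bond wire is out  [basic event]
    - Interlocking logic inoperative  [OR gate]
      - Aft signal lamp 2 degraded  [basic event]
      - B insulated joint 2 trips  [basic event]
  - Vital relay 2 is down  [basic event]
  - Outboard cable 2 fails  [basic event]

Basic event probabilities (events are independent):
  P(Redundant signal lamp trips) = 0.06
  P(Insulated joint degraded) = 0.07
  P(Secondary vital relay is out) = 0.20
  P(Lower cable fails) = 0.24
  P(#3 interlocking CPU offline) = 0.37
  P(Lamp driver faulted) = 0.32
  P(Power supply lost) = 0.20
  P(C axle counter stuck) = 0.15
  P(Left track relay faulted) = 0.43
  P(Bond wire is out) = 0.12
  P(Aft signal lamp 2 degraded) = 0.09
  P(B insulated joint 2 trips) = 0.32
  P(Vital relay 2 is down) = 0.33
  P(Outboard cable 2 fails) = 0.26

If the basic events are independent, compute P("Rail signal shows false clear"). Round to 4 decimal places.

P(Track circuit unavailable) [OR] = 1 − (1−0.06) × (1−0.07) = 0.125800
P(Vital path fails) [OR] = 1 − (1−0.20) × (1−0.24) = 0.392000
P(Power stage unavailable) [AND] = 0.15 × 0.43 = 0.064500
P(Detection branch inoperative) [AND] = 0.32 × 0.20 × 0.064500 = 0.004128
P(Signal drive unavailable) [OR] = 1 − (1−0.37) × (1−0.004128) = 0.372601
P(Interlocking logic inoperative) [OR] = 1 − (1−0.09) × (1−0.32) = 0.381200
P(Track circuit 2 unavailable) [AND] = 0.392000 × 0.372601 × 0.12 × 0.381200 = 0.006681
P(Rail signal shows false clear) [OR] = 1 − (1−0.125800) × (1−0.006681) × (1−0.33) × (1−0.26) = 0.569467
Rounded to 4 decimal places: P(Rail signal shows false clear) ≈ 0.5695.

0.5695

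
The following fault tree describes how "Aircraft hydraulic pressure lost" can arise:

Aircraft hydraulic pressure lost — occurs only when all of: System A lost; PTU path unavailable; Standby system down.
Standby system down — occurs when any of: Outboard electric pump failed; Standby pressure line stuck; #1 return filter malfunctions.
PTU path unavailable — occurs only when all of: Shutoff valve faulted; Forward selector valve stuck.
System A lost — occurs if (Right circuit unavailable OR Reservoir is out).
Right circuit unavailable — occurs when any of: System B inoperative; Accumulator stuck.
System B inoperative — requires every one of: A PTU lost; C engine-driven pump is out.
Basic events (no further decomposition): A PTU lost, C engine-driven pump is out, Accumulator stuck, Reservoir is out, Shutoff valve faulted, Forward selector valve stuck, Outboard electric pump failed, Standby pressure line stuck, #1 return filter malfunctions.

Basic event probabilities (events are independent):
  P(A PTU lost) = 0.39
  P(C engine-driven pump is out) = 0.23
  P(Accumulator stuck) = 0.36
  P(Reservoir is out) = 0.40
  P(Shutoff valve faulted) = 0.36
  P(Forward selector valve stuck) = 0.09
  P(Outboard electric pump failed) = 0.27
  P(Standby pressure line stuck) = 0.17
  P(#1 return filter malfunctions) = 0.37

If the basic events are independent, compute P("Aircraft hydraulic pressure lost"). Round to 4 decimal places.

0.0130

P(System B inoperative) [AND] = 0.39 × 0.23 = 0.089700
P(Right circuit unavailable) [OR] = 1 − (1−0.089700) × (1−0.36) = 0.417408
P(System A lost) [OR] = 1 − (1−0.417408) × (1−0.40) = 0.650445
P(PTU path unavailable) [AND] = 0.36 × 0.09 = 0.032400
P(Standby system down) [OR] = 1 − (1−0.27) × (1−0.17) × (1−0.37) = 0.618283
P(Aircraft hydraulic pressure lost) [AND] = 0.650445 × 0.032400 × 0.618283 = 0.013030
Rounded to 4 decimal places: P(Aircraft hydraulic pressure lost) ≈ 0.0130.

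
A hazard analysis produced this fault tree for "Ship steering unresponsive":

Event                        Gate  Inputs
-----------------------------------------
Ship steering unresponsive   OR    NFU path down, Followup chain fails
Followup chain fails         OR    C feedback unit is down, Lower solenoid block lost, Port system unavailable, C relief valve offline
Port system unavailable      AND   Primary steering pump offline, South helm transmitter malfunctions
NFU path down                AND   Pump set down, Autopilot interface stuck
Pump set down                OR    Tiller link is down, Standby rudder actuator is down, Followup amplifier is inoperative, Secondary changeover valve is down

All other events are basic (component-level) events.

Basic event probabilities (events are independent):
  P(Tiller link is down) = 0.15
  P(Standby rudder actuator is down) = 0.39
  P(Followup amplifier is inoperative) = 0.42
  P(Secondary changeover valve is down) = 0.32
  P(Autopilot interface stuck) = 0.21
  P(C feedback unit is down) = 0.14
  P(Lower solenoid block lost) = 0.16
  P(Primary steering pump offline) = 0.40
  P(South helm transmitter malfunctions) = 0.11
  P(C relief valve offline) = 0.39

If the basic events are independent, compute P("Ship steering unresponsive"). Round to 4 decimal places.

0.6491

P(Pump set down) [OR] = 1 − (1−0.15) × (1−0.39) × (1−0.42) × (1−0.32) = 0.795504
P(NFU path down) [AND] = 0.795504 × 0.21 = 0.167056
P(Port system unavailable) [AND] = 0.40 × 0.11 = 0.044000
P(Followup chain fails) [OR] = 1 − (1−0.14) × (1−0.16) × (1−0.044000) × (1−0.39) = 0.578725
P(Ship steering unresponsive) [OR] = 1 − (1−0.167056) × (1−0.578725) = 0.649102
Rounded to 4 decimal places: P(Ship steering unresponsive) ≈ 0.6491.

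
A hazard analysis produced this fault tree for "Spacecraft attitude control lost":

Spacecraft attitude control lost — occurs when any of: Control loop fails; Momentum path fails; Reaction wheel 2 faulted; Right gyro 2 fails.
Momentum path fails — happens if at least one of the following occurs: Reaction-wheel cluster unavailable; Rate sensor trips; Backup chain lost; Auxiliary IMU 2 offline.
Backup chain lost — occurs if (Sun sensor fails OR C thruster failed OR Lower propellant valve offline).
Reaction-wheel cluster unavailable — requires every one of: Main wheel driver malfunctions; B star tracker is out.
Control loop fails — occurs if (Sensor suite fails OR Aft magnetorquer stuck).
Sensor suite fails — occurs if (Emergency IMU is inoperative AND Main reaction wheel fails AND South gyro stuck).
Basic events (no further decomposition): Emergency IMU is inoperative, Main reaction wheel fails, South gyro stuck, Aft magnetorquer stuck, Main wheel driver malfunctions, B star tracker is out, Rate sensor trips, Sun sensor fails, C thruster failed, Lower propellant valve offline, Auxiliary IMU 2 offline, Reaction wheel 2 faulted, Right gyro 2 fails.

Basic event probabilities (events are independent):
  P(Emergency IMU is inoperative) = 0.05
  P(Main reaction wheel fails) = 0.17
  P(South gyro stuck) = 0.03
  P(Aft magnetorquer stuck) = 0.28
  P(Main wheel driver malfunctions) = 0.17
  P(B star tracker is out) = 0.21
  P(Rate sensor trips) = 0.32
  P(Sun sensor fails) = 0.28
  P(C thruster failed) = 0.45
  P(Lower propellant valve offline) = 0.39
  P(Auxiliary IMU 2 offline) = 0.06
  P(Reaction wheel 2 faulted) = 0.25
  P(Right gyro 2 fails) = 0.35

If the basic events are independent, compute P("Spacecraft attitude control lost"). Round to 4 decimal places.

P(Sensor suite fails) [AND] = 0.05 × 0.17 × 0.03 = 0.000255
P(Control loop fails) [OR] = 1 − (1−0.000255) × (1−0.28) = 0.280184
P(Reaction-wheel cluster unavailable) [AND] = 0.17 × 0.21 = 0.035700
P(Backup chain lost) [OR] = 1 − (1−0.28) × (1−0.45) × (1−0.39) = 0.758440
P(Momentum path fails) [OR] = 1 − (1−0.035700) × (1−0.32) × (1−0.758440) × (1−0.06) = 0.851107
P(Spacecraft attitude control lost) [OR] = 1 − (1−0.280184) × (1−0.851107) × (1−0.25) × (1−0.35) = 0.947752
Rounded to 4 decimal places: P(Spacecraft attitude control lost) ≈ 0.9478.

0.9478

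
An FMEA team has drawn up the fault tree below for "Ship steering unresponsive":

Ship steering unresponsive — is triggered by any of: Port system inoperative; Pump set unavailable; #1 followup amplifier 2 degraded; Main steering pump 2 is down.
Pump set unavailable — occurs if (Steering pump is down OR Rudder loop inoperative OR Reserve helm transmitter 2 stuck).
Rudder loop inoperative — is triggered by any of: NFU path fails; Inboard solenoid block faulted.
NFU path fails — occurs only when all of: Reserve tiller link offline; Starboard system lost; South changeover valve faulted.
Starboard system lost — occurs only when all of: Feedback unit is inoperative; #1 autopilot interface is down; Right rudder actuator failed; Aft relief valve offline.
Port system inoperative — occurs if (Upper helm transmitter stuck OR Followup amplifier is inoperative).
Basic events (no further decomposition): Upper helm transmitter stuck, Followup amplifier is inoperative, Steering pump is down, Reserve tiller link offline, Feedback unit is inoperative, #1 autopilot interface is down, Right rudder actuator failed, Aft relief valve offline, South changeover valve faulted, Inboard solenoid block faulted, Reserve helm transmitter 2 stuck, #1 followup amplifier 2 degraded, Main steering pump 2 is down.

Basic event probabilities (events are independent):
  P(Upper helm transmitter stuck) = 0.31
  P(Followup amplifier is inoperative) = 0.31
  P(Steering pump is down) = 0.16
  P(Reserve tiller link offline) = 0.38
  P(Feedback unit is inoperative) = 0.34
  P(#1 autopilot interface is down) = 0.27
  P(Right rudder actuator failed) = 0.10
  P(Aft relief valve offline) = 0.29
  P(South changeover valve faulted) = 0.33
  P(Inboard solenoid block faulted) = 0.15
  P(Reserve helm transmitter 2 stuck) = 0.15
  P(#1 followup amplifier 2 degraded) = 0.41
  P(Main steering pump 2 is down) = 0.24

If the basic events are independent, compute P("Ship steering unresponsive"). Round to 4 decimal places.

0.8705

P(Port system inoperative) [OR] = 1 − (1−0.31) × (1−0.31) = 0.523900
P(Starboard system lost) [AND] = 0.34 × 0.27 × 0.10 × 0.29 = 0.002662
P(NFU path fails) [AND] = 0.38 × 0.002662 × 0.33 = 0.000334
P(Rudder loop inoperative) [OR] = 1 − (1−0.000334) × (1−0.15) = 0.150284
P(Pump set unavailable) [OR] = 1 − (1−0.16) × (1−0.150284) × (1−0.15) = 0.393303
P(Ship steering unresponsive) [OR] = 1 − (1−0.523900) × (1−0.393303) × (1−0.41) × (1−0.24) = 0.870480
Rounded to 4 decimal places: P(Ship steering unresponsive) ≈ 0.8705.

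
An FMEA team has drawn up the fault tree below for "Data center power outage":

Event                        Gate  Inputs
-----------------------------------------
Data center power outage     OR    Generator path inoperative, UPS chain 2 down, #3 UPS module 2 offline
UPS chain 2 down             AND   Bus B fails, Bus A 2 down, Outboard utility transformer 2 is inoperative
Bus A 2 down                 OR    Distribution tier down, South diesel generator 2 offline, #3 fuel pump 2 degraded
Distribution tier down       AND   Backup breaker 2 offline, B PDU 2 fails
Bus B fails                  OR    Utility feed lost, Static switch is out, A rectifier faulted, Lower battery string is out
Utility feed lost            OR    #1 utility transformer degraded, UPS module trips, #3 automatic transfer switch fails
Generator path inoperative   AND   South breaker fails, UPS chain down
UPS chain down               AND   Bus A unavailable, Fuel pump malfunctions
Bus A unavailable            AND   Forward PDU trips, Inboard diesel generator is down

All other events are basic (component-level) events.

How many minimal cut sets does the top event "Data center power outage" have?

20

Bus A unavailable [AND]: one cut set from each child combined → 1 × 1 = 1 cut set(s).
UPS chain down [AND]: one cut set from each child combined → 1 × 1 = 1 cut set(s).
Generator path inoperative [AND]: one cut set from each child combined → 1 × 1 = 1 cut set(s).
Utility feed lost [OR]: union of children's cut sets → 3 cut set(s).
Bus B fails [OR]: union of children's cut sets → 6 cut set(s).
Distribution tier down [AND]: one cut set from each child combined → 1 × 1 = 1 cut set(s).
Bus A 2 down [OR]: union of children's cut sets → 3 cut set(s).
UPS chain 2 down [AND]: one cut set from each child combined → 6 × 3 × 1 = 18 cut set(s).
Data center power outage [OR]: union of children's cut sets → 20 cut set(s).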